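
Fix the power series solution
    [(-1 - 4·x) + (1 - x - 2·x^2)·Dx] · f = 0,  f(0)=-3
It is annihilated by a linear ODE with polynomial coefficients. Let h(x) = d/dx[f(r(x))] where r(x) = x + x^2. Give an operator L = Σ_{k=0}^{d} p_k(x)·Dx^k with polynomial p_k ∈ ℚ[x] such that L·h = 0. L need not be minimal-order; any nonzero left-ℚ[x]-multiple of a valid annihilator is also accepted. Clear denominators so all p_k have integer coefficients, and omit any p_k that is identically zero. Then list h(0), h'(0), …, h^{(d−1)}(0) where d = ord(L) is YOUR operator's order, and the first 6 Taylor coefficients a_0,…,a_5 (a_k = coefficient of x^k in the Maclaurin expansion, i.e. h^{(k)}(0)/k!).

f: a_k = -3, -3, -9, -15, -33, -63, …
h₀=f(r): pull back L_f along r ⇒ L₀.
h₀' ⇒ L via d/dx closure of L₀.
L = (8 + 10·x + 30·x^2 + 40·x^3 + 20·x^4) + (-1 - x + 5·x^2 + 10·x^3 + 10·x^4 + 4·x^5)·Dx  (order 1).
h: a_k = -3, -24, -99, -348, -1200, -3942, …
ICs: h(0) = -3.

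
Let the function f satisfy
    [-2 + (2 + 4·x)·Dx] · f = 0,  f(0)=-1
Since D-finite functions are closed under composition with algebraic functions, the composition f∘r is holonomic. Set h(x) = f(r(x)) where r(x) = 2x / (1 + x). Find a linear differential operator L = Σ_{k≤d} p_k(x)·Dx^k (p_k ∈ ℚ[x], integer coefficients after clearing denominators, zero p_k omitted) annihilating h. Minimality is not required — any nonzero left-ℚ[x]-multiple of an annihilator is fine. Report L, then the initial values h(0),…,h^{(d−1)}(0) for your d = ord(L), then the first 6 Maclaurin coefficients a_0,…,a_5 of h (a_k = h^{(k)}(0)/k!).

f: a_k = -1, -1, 1/2, -1/2, 5/8, -7/8, …
L₀ from L_f via x↦r, Dx↦r'^{-1}Dx.
L = -2 + (1 + 6·x + 5·x^2)·Dx  (order 1).
h: a_k = -1, -2, 4, -10, 30, -102, …
ICs: h(0) = -1.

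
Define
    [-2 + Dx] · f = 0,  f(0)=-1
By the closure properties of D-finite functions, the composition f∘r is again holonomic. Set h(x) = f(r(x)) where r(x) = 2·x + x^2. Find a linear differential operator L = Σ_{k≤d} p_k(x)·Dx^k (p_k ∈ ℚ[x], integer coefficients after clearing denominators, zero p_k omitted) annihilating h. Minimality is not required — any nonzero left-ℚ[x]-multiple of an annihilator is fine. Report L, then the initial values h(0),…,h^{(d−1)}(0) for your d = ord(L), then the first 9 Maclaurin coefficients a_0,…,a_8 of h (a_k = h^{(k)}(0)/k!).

f: a_k = -1, -2, -2, -4/3, -2/3, -4/15, -4/45, -8/315, -2/315, …
Substitute x→r, Dx→(1/r')Dx; clear ⇒ L₀.
L = (-4 - 4·x) + Dx  (order 1).
h: a_k = -1, -4, -10, -56/3, -86/3, -568/15, -1996/45, -2960/63, -14386/315, …
ICs: h(0) = -1.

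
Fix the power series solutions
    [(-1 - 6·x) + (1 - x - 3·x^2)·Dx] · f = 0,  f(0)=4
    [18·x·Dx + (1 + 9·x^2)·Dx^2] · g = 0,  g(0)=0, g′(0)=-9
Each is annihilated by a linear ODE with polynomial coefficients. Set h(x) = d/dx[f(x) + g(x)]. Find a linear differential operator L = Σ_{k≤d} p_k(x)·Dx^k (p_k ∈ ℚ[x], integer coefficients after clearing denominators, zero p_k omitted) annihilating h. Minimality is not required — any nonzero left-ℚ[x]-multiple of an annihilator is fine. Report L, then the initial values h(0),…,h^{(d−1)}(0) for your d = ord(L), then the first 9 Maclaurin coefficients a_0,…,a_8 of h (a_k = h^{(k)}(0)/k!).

L = (-72 + 288·x + 4428·x^2 + 9720·x^3 + 33534·x^4 + 13122·x^6) + (30 + 180·x + 144·x^2 + 1728·x^3 + 9153·x^4 + 23814·x^5 + 2187·x^6 + 13122·x^7)·Dx + (-4 - 14·x - 114·x^2 + 36·x^3 - 459·x^4 + 1539·x^5 + 2430·x^6 + 729·x^7 + 2187·x^8)·Dx^2  (order 2).
h: a_k = -5, 32, 165, 304, 71, 2328, 12637, 16256, -17325, …
ICs: h(0) = -5, h′(0) = 32.

f: a_k = 4, 4, 16, 28, 76, 160, 388, 868, 2032, …
g: a_k = 0, -9, 0, 27, 0, -729/5, 0, 6561/7, 0, …
h₀=f+g: left-lcm gives L₀, ord ≤ 3.
h₀' ⇒ L via d/dx closure of L₀.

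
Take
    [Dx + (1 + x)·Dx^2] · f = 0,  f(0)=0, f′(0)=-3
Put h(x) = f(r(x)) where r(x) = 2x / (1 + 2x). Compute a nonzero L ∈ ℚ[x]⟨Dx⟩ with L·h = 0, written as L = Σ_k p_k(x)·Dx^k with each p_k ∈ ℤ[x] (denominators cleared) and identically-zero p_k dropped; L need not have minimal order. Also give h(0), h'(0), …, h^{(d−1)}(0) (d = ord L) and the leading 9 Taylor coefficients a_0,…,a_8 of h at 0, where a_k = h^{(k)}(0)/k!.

L = (6 + 16·x)·Dx + (1 + 6·x + 8·x^2)·Dx^2  (order 2).
h: a_k = 0, -6, 18, -56, 180, -2976/5, 2016, -48768/7, 24480, …
ICs: h(0) = 0, h′(0) = -6.

f: a_k = 0, -3, 3/2, -1, 3/4, -3/5, 1/2, -3/7, 3/8, …
h₀=f(r): pull back L_f along r ⇒ L₀.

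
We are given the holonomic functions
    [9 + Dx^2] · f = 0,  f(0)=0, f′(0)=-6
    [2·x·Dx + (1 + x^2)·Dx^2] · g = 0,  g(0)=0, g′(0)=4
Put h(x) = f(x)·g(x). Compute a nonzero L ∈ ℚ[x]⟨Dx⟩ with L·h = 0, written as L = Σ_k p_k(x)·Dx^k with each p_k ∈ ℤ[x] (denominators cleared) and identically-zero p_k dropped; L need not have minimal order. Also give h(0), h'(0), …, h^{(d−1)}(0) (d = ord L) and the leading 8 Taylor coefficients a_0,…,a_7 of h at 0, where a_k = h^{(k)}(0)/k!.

L = (1170 + 3834·x^2 + 4779·x^4 + 2916·x^6 + 729·x^8) + (396·x + 1044·x^3 + 972·x^5 + 324·x^7)·Dx + (220 + 768·x^2 + 1026·x^4 + 648·x^6 + 162·x^8)·Dx^2 + (44·x + 116·x^3 + 108·x^5 + 36·x^7)·Dx^3 + (10 + 38·x^2 + 55·x^4 + 36·x^6 + 9·x^8)·Dx^4  (order 4).
h: a_k = 0, 0, -24, 0, 44, 0, -33, 0, …
ICs: h(0) = 0, h′(0) = 0, h′′(0) = -48, h′′′(0) = 0.

f: a_k = 0, -6, 0, 9, 0, -81/20, 0, 243/280, …
g: a_k = 0, 4, 0, -4/3, 0, 4/5, 0, -4/7, …
f·g: L₀ = L_f ⊗_s L_g, ord ≤ 2·2.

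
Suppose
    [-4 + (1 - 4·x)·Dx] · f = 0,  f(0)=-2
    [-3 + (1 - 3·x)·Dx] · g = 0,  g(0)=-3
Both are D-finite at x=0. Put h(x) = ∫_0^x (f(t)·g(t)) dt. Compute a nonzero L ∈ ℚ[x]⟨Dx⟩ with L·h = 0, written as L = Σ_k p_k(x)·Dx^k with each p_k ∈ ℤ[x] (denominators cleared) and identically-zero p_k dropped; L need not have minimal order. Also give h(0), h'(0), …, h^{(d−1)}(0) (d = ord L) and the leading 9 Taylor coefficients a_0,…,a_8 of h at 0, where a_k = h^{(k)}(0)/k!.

f: a_k = -2, -8, -32, -128, -512, -2048, -8192, -32768, -131072, …
g: a_k = -3, -9, -27, -81, -243, -729, -2187, -6561, -19683, …
f·g: L₀ = L_f ⊗_s L_g, ord ≤ 1·1.
h=∫₀ˣh₀: take L = L₀·Dx.
L = (-7 + 24·x)·Dx + (1 - 7·x + 12·x^2)·Dx^2  (order 2).
h: a_k = 0, 6, 21, 74, 525/2, 4686/5, 3367, 85182/7, 176925/4, …
ICs: h(0) = 0, h′(0) = 6.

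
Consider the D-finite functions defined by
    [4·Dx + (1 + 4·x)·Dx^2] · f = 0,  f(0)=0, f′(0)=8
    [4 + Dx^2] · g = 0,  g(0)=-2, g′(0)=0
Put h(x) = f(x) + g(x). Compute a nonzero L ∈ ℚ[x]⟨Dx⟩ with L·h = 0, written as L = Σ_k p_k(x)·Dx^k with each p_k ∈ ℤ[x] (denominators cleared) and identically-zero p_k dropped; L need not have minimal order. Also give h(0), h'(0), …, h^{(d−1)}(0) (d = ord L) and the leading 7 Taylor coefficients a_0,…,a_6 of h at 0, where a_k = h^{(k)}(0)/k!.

f: a_k = 0, 8, -16, 128/3, -128, 2048/5, -4096/3, …
g: a_k = -2, 0, 4, 0, -4/3, 0, 8/45, …
f+g: L₀ = lclm(L_f,L_g), ord ≤ 2+2.
L = (400 + 128·x + 256·x^2)·Dx + (36 + 176·x + 192·x^2 + 256·x^3)·Dx^2 + (100 + 32·x + 64·x^2)·Dx^3 + (9 + 44·x + 48·x^2 + 64·x^3)·Dx^4  (order 4).
h: a_k = -2, 8, -12, 128/3, -388/3, 2048/5, -61432/45, …
ICs: h(0) = -2, h′(0) = 8, h′′(0) = -24, h′′′(0) = 256.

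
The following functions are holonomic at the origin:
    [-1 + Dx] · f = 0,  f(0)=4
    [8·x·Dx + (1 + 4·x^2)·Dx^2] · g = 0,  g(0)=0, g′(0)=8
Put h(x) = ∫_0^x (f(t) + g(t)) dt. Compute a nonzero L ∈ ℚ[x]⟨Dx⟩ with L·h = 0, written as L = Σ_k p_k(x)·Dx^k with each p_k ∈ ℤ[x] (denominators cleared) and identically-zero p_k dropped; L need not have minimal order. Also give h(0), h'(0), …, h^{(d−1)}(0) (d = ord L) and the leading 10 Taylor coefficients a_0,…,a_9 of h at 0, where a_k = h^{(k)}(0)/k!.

L = (8 - 8·x - 96·x^2 - 32·x^3)·Dx^2 + (-9 + 88·x^2 - 16·x^4)·Dx^3 + (1 + 8·x + 8·x^2 + 32·x^3 + 16·x^4)·Dx^4  (order 4).
h: a_k = 0, 4, 6, 2/3, -5/2, 1/30, 769/180, 1/1260, -92159/10080, 1/90720, …
ICs: h(0) = 0, h′(0) = 4, h′′(0) = 12, h′′′(0) = 4.

f: a_k = 4, 4, 2, 2/3, 1/6, 1/30, 1/180, 1/1260, 1/10080, 1/90720, …
g: a_k = 0, 8, 0, -32/3, 0, 128/5, 0, -512/7, 0, 2048/9, …
L₀ := lclm(L_f,L_g); ord L₀ ≤ 1+2.
∫: right-multiply L₀ by Dx.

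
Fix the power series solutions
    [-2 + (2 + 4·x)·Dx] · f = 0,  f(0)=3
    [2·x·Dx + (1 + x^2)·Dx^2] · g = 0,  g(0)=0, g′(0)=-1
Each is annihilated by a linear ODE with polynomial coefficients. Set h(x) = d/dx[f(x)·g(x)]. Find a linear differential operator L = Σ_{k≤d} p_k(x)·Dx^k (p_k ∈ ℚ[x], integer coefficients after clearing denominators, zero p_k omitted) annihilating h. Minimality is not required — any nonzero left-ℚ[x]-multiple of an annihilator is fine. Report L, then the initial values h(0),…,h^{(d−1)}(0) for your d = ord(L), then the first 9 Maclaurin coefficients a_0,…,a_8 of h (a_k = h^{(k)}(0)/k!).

f: a_k = 3, 3, -3/2, 3/2, -15/8, 21/8, -63/16, 99/16, -1287/128, …
g: a_k = 0, -1, 0, 1/3, 0, -1/5, 0, 1/7, 0, …
Product ⇒ symmetric product L₀, ord ≤ 2.
Derive L from L₀ (diff closure).
L = (-1 + 20·x + 20·x^2 - 12·x^3 - 3·x^4) + (8 + 30·x + 54·x^2 + 34·x^3 - 42·x^4 - 12·x^5)·Dx + (3 + 10·x + 6·x^2 - 2·x^3 - x^4 - 12·x^5 - 4·x^6)·Dx^2  (order 2).
h: a_k = -3, -6, 15/2, -2, 31/8, -327/20, 2263/80, -2903/70, 69105/896, …
ICs: h(0) = -3, h′(0) = -6.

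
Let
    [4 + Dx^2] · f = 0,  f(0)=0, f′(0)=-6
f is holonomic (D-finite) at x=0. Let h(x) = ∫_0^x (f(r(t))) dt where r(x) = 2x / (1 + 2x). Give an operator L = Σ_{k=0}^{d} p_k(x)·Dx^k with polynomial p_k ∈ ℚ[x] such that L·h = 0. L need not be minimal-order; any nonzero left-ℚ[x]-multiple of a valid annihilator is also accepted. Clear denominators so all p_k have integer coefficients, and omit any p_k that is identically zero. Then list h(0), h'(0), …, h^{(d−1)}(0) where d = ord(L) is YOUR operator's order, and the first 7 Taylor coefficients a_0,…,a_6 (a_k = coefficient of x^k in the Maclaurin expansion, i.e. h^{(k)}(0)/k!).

f: a_k = 0, -6, 0, 4, 0, -4/5, 0, …
f∘r: x↦r, Dx↦Dx/r' in L_f ⇒ L₀.
h=∫₀ˣh₀: take L = L₀·Dx.
L = 16·Dx + (4 + 24·x + 48·x^2 + 32·x^3)·Dx^2 + (1 + 8·x + 24·x^2 + 32·x^3 + 16·x^4)·Dx^3  (order 3).
h: a_k = 0, 0, -6, 8, -4, -96/5, 1376/15, …
ICs: h(0) = 0, h′(0) = 0, h′′(0) = -12.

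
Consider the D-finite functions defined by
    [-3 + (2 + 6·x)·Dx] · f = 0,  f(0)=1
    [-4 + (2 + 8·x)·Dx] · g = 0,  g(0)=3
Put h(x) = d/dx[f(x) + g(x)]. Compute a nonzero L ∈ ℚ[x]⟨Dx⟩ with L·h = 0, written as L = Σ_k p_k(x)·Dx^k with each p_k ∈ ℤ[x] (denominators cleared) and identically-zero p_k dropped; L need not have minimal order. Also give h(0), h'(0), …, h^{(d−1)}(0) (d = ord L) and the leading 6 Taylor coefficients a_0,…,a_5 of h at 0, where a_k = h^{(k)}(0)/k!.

f: a_k = 1, 3/2, -9/8, 27/16, -405/128, 1701/256, …
g: a_k = 3, 6, -6, 12, -30, 84, …
f+g: L₀ = lclm(L_f,L_g), ord ≤ 1+1.
h₀' ⇒ L via d/dx closure of L₀.
L = -18 + (-21 - 72·x)·Dx + (-2 - 14·x - 24·x^2)·Dx^2  (order 2).
h: a_k = 15/2, -57/4, 657/16, -4245/32, 116025/256, -820071/512, …
ICs: h(0) = 15/2, h′(0) = -57/4.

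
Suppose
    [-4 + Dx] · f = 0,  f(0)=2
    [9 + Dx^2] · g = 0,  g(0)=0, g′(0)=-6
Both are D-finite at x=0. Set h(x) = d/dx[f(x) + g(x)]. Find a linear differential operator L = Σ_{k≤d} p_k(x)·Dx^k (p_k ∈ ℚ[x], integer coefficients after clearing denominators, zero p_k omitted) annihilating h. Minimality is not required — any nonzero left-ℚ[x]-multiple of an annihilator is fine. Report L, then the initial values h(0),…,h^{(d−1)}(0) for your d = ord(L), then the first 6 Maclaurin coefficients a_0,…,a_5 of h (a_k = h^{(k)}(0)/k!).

L = 36 - 9·Dx + 4·Dx^2 - Dx^3  (order 3).
h: a_k = 2, 32, 91, 256/3, 781/12, 1024/15, …
ICs: h(0) = 2, h′(0) = 32, h′′(0) = 182.

f: a_k = 2, 8, 16, 64/3, 64/3, 256/15, …
g: a_k = 0, -6, 0, 9, 0, -81/20, …
L₀ := lclm(L_f,L_g); ord L₀ ≤ 1+2.
h=h₀': d/dx-closure on L₀ ⇒ L.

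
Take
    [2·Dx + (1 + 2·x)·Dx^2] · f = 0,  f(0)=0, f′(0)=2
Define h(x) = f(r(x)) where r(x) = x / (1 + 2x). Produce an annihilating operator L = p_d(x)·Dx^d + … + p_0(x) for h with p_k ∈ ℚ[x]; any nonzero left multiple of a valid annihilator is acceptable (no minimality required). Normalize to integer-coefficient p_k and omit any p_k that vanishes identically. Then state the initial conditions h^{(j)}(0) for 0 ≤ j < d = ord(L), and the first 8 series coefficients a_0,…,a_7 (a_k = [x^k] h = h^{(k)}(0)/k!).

L = (6 + 16·x)·Dx + (1 + 6·x + 8·x^2)·Dx^2  (order 2).
h: a_k = 0, 2, -6, 56/3, -60, 992/5, -672, 16256/7, …
ICs: h(0) = 0, h′(0) = 2.

f: a_k = 0, 2, -2, 8/3, -4, 32/5, -32/3, 128/7, …
L₀ from L_f via x↦r, Dx↦r'^{-1}Dx.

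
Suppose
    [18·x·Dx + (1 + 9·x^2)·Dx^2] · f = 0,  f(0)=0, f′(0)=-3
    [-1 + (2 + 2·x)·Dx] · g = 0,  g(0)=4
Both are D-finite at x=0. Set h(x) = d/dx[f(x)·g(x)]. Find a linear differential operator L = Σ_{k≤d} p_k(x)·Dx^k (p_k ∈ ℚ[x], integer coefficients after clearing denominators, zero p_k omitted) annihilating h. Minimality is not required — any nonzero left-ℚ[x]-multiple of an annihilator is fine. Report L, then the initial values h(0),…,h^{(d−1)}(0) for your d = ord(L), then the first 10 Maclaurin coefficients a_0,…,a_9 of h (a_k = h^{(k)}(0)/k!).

L = (23 + 120·x - 570·x^2 - 648·x^3 - 81·x^4) + (52 + 220·x - 936·x^2 - 3048·x^3 - 2268·x^4 - 324·x^5)·Dx + (4 - 40·x - 68·x^2 - 432·x^3 - 948·x^4 - 648·x^5 - 108·x^6)·Dx^2  (order 2).
h: a_k = -12, -12, 225/2, 69, -31749/32, -91467/160, 11404773/1280, 10993887/2240, -4591810215/57344, -2466227427/57344, …
ICs: h(0) = -12, h′(0) = -12.

f: a_k = 0, -3, 0, 9, 0, -243/5, 0, 2187/7, 0, -2187, …
g: a_k = 4, 2, -1/2, 1/4, -5/32, 7/64, -21/256, 33/512, -429/8192, 715/16384, …
h₀=f·g: eliminate ⇒ L₀, order ≤ 2·1.
h₀' ⇒ L via d/dx closure of L₀.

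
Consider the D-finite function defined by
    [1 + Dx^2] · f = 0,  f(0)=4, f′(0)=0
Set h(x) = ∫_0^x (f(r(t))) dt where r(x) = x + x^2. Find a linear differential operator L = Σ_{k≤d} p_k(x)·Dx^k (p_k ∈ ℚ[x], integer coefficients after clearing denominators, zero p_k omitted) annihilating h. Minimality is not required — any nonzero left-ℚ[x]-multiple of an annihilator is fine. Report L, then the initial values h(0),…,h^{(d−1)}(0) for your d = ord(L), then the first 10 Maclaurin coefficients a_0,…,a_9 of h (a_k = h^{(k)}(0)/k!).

f: a_k = 4, 0, -2, 0, 1/6, 0, -1/180, 0, 1/10080, 0, …
L₀ from L_f via x↦r, Dx↦r'^{-1}Dx.
h=∫₀ˣh₀: take L = L₀·Dx.
L = (1 + 6·x + 12·x^2 + 8·x^3)·Dx - 2·Dx^2 + (1 + 2·x)·Dx^3  (order 3).
h: a_k = 0, 4, 0, -2/3, -1, -11/30, 1/9, 179/1260, 19/240, 841/90720, …
ICs: h(0) = 0, h′(0) = 4, h′′(0) = 0.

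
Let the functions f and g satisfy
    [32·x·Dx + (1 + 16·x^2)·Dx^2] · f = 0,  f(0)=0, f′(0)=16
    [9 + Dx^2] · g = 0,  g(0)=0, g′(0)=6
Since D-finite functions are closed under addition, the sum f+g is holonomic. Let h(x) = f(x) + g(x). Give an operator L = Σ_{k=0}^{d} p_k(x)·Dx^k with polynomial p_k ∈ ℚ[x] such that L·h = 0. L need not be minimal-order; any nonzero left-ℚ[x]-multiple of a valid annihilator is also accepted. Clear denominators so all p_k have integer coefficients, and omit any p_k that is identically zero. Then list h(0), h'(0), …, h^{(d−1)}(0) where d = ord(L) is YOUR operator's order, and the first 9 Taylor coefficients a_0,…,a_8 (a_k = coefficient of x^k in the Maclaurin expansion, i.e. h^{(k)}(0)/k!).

f: a_k = 0, 16, 0, -256/3, 0, 4096/5, 0, -65536/7, 0, …
g: a_k = 0, 6, 0, -9, 0, 81/20, 0, -243/280, 0, …
L₀ := lclm(L_f,L_g); ord L₀ ≤ 2+2.
L = (-52704·x + 967680·x^3 + 663552·x^5)·Dx + (-207 + 13104·x^2 + 283392·x^4 + 331776·x^6)·Dx^2 + (-5856·x + 107520·x^3 + 73728·x^5)·Dx^3 + (-23 + 1456·x^2 + 31488·x^4 + 36864·x^6)·Dx^4  (order 4).
h: a_k = 0, 22, 0, -283/3, 0, 3293/4, 0, -2621683/280, 0, …
ICs: h(0) = 0, h′(0) = 22, h′′(0) = 0, h′′′(0) = -566.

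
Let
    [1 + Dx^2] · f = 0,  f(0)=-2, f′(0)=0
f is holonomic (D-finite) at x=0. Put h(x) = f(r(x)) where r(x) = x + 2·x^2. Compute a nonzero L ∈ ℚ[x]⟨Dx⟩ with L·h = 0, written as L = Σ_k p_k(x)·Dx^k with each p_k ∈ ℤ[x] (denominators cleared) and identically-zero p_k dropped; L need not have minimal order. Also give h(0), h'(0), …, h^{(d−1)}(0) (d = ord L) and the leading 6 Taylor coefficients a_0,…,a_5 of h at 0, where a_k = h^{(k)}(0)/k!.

L = (1 + 12·x + 48·x^2 + 64·x^3) - 4·Dx + (1 + 4·x)·Dx^2  (order 2).
h: a_k = -2, 0, 1, 4, 47/12, -2/3, …
ICs: h(0) = -2, h′(0) = 0.

f: a_k = -2, 0, 1, 0, -1/12, 0, …
f∘r: x↦r, Dx↦Dx/r' in L_f ⇒ L₀.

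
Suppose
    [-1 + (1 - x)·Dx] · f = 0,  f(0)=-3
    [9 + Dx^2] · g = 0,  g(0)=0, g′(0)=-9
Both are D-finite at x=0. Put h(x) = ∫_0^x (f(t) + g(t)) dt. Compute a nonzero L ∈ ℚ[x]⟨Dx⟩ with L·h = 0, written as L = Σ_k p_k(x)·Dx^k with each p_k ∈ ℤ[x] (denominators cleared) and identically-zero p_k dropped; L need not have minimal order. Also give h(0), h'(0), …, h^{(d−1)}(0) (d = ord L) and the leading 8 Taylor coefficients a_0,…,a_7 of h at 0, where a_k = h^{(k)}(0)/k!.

f: a_k = -3, -3, -3, -3, -3, -3, -3, -3, …
g: a_k = 0, -9, 0, 27/2, 0, -243/40, 0, 729/560, …
h₀=f+g: left-lcm gives L₀, ord ≤ 3.
h=∫₀ˣh₀: take L = L₀·Dx.
L = (135 - 162·x + 81·x^2)·Dx + (-99 + 261·x - 243·x^2 + 81·x^3)·Dx^2 + (15 - 18·x + 9·x^2)·Dx^3 + (-11 + 29·x - 27·x^2 + 9·x^3)·Dx^4  (order 4).
h: a_k = 0, -3, -6, -1, 21/8, -3/5, -121/80, -3/7, …
ICs: h(0) = 0, h′(0) = -3, h′′(0) = -12, h′′′(0) = -6.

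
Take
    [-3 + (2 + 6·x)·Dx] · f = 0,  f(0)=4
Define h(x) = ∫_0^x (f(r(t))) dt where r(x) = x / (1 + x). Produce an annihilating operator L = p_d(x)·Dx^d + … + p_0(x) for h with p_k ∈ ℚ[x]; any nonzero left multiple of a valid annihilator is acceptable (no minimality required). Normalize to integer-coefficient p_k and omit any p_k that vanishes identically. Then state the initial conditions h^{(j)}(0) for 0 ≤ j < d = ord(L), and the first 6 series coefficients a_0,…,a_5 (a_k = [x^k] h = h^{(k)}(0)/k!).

f: a_k = 4, 6, -9/2, 27/4, -405/32, 1701/64, …
Substitute x→r, Dx→(1/r')Dx; clear ⇒ L₀.
h=∫₀ˣh₀: take L = L₀·Dx.
L = -3·Dx + (2 + 10·x + 8·x^2)·Dx^2  (order 2).
h: a_k = 0, 4, 3, -7/2, 87/16, -1677/160, …
ICs: h(0) = 0, h′(0) = 4.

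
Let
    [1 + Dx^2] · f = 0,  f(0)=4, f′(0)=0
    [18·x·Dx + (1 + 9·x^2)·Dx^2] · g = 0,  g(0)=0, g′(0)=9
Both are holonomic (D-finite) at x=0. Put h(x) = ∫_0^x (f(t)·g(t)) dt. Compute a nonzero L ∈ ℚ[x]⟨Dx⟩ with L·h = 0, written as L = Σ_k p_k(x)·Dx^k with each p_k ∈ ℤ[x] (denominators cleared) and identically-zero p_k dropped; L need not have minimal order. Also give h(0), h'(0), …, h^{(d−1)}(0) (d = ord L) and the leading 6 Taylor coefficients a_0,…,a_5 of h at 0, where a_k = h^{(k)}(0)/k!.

f: a_k = 4, 0, -2, 0, 1/6, 0, …
g: a_k = 0, 9, 0, -27, 0, 729/5, …
Sym-product of L_f,L_g gives L₀ (≤ ord 4).
∫: right-multiply L₀ by Dx.
L = (370 + 9594·x^2 + 4131·x^4 + 2916·x^6 + 6561·x^8)·Dx + (684·x + 6804·x^3 + 8748·x^5 + 26244·x^7)·Dx^2 + (380 + 9792·x^2 + 5346·x^4 + 5832·x^6 + 13122·x^8)·Dx^3 + (684·x + 6804·x^3 + 8748·x^5 + 26244·x^7)·Dx^4 + (10 + 198·x^2 + 1215·x^4 + 2916·x^6 + 6561·x^8)·Dx^5  (order 5).
h: a_k = 0, 0, 18, 0, -63/2, 0, …
ICs: h(0) = 0, h′(0) = 0, h′′(0) = 36, h′′′(0) = 0, h′′′′(0) = -756.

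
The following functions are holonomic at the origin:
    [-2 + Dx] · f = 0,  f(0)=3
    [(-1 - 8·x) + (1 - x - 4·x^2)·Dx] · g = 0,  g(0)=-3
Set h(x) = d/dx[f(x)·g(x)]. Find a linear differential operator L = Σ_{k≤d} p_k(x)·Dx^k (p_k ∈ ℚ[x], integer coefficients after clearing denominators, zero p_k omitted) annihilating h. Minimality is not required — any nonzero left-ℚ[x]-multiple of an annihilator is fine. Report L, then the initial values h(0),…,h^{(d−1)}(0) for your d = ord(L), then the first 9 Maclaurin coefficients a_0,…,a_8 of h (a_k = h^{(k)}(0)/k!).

f: a_k = 3, 6, 6, 4, 2, 4/5, 4/15, 8/105, 2/105, …
g: a_k = -3, -3, -15, -27, -87, -195, -543, -1323, -3495, …
L₀ := L_f ⊗_s L_g (sym. prod.), ord ≤ 1.
h₀' ⇒ L via d/dx closure of L₀.
L = (18 + 44·x + 20·x^2 - 96·x^3 + 64·x^4) + (-3 - 3·x + 26·x^2 + 16·x^3 - 32·x^4)·Dx  (order 1).
h: a_k = -27, -162, -603, -2124, -6687, -103866/5, -308421/5, -6345048/35, -18241339/35, …
ICs: h(0) = -27.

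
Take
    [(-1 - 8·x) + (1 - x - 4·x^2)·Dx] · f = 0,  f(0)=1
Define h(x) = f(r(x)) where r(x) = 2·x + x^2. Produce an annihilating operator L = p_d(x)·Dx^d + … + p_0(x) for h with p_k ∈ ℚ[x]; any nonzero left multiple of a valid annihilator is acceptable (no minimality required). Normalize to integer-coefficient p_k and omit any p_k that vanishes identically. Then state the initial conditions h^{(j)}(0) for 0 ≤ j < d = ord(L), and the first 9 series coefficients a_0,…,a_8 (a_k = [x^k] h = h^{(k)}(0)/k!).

L = (2 + 34·x + 48·x^2 + 16·x^3) + (-1 + 2·x + 17·x^2 + 16·x^3 + 4·x^4)·Dx  (order 1).
h: a_k = 1, 2, 21, 92, 577, 3062, 17489, 96632, 541877, …
ICs: h(0) = 1.

f: a_k = 1, 1, 5, 9, 29, 65, 181, 441, 1165, …
L₀ from L_f via x↦r, Dx↦r'^{-1}Dx.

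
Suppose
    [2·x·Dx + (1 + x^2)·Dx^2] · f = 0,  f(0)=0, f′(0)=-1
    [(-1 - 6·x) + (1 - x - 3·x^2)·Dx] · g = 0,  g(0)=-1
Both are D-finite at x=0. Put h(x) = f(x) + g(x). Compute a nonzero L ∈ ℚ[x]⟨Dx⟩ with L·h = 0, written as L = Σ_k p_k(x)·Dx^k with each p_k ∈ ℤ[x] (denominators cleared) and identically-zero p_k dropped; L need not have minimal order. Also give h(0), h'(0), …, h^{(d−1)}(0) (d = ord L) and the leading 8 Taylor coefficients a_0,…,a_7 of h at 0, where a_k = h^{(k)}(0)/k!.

f: a_k = 0, -1, 0, 1/3, 0, -1/5, 0, 1/7, …
g: a_k = -1, -1, -4, -7, -19, -40, -97, -217, …
Weyl lclm of L_f,L_g ⇒ L₀ (ord ≤ 3).
L = (8 - 32·x - 300·x^2 - 504·x^3 - 1134·x^4 - 162·x^6)·Dx + (-22 - 148·x - 184·x^2 - 576·x^3 - 441·x^4 - 918·x^5 - 27·x^6 - 162·x^7)·Dx^2 + (4 + 6·x + 18·x^2 - 60·x^3 - 85·x^4 - 75·x^5 - 126·x^6 - 9·x^7 - 27·x^8)·Dx^3  (order 3).
h: a_k = -1, -2, -4, -20/3, -19, -201/5, -97, -1518/7, …
ICs: h(0) = -1, h′(0) = -2, h′′(0) = -8.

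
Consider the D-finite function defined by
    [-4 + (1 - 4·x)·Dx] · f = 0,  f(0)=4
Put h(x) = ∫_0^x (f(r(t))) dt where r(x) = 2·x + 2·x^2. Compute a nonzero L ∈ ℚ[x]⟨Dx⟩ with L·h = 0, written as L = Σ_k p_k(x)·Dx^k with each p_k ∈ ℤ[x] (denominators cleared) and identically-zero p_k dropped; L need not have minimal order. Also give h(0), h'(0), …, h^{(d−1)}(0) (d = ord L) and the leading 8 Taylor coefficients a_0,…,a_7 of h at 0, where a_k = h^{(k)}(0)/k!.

L = (8 + 16·x)·Dx + (-1 + 8·x + 8·x^2)·Dx^2  (order 2).
h: a_k = 0, 4, 16, 96, 640, 22784/5, 33792, 1804288/7, …
ICs: h(0) = 0, h′(0) = 4.

f: a_k = 4, 16, 64, 256, 1024, 4096, 16384, 65536, …
L₀ from L_f via x↦r, Dx↦r'^{-1}Dx.
Integrate: L := L₀·Dx.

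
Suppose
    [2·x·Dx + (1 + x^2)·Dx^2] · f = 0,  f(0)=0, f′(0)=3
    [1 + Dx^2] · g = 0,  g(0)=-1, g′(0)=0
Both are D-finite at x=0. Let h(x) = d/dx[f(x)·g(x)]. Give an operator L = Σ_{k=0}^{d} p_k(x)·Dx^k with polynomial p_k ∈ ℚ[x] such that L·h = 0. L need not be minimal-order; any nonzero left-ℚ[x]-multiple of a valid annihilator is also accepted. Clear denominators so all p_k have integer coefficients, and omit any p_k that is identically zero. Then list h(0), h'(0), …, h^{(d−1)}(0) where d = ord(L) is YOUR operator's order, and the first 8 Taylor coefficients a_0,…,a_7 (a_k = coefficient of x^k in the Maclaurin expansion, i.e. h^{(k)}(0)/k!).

L = (110 + 294·x^2 + 461·x^4 + 96·x^6 + 12·x^8 + 2·x^10 + x^12) + (68·x + 284·x^3 + 280·x^5 + 80·x^7 + 20·x^9 + 4·x^11)·Dx + (120 + 340·x^2 + 534·x^4 + 148·x^6 + 32·x^8 + 8·x^10 + 2·x^12)·Dx^2 + (68·x + 284·x^3 + 280·x^5 + 80·x^7 + 20·x^9 + 4·x^11)·Dx^3 + (10 + 46·x^2 + 73·x^4 + 52·x^6 + 20·x^8 + 6·x^10 + x^12)·Dx^4  (order 4).
h: a_k = -3, 0, 15/2, 0, -49/8, 0, 1301/240, 0, …
ICs: h(0) = -3, h′(0) = 0, h′′(0) = 15, h′′′(0) = 0.

f: a_k = 0, 3, 0, -1, 0, 3/5, 0, -3/7, …
g: a_k = -1, 0, 1/2, 0, -1/24, 0, 1/720, 0, …
L₀ := L_f ⊗_s L_g (sym. prod.), ord ≤ 4.
Derive L from L₀ (diff closure).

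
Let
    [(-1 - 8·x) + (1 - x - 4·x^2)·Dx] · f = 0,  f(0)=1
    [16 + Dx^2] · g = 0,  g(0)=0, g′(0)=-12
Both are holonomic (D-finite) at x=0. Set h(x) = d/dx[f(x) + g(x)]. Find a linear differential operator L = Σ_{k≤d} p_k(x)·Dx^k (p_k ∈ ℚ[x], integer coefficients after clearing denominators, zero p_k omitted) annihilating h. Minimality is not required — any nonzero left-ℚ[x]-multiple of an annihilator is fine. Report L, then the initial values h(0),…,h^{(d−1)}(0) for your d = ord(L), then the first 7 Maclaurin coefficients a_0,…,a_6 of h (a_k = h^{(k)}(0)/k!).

f: a_k = 1, 1, 5, 9, 29, 65, 181, …
g: a_k = 0, -12, 0, 32, 0, -128/5, 0, …
Weyl lclm of L_f,L_g ⇒ L₀ (ord ≤ 3).
h₀' ⇒ L via d/dx closure of L₀.
L = (6848 + 35072·x + 150784·x^2 + 87040·x^3 + 204800·x^4 + 147456·x^5 + 196608·x^6) + (-560 - 4048·x + 5184·x^2 + 13952·x^3 + 2560·x^4 + 18432·x^5 + 57344·x^6 + 65536·x^7)·Dx + (428 + 2192·x + 9424·x^2 + 5440·x^3 + 12800·x^4 + 9216·x^5 + 12288·x^6)·Dx^2 + (-35 - 253·x + 324·x^2 + 872·x^3 + 160·x^4 + 1152·x^5 + 3584·x^6 + 4096·x^7)·Dx^3  (order 3).
h: a_k = -11, 10, 123, 116, 197, 1086, 47329/15, …
ICs: h(0) = -11, h′(0) = 10, h′′(0) = 246.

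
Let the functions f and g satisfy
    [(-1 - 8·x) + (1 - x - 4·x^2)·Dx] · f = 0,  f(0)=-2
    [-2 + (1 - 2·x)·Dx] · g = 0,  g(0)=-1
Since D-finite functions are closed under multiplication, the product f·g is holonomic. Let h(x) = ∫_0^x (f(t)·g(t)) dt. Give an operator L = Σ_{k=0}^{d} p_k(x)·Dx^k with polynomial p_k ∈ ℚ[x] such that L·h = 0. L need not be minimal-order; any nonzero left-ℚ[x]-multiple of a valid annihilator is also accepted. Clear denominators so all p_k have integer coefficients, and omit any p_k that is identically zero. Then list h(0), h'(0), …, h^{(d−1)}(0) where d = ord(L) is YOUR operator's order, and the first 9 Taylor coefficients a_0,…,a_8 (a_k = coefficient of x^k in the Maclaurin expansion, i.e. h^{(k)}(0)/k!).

f: a_k = -2, -2, -10, -18, -58, -130, -362, -882, -2330, …
g: a_k = -1, -2, -4, -8, -16, -32, -64, -128, -256, …
f·g: L₀ = L_f ⊗_s L_g, ord ≤ 1·1.
h=∫h₀ ⇒ L = L₀·Dx.
L = (-3 - 4·x + 24·x^2)·Dx + (1 - 3·x - 2·x^2 + 8·x^3)·Dx^2  (order 2).
h: a_k = 0, 2, 3, 22/3, 31/2, 182/5, 247/3, 1350/7, 1791/4, …
ICs: h(0) = 0, h′(0) = 2.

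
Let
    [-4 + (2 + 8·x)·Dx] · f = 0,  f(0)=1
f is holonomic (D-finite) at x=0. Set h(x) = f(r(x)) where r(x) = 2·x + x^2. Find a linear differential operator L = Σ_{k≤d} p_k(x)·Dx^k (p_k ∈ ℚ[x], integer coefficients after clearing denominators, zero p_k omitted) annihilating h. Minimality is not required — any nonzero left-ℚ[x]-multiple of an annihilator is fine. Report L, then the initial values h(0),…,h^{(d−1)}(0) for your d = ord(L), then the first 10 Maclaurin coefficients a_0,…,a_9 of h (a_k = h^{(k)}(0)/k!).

L = (-4 - 4·x) + (1 + 8·x + 4·x^2)·Dx  (order 1).
h: a_k = 1, 4, -6, 24, -114, 600, -3372, 19824, -120426, 749976, …
ICs: h(0) = 1.

f: a_k = 1, 2, -2, 4, -10, 28, -84, 264, -858, 2860, …
L₀ from L_f via x↦r, Dx↦r'^{-1}Dx.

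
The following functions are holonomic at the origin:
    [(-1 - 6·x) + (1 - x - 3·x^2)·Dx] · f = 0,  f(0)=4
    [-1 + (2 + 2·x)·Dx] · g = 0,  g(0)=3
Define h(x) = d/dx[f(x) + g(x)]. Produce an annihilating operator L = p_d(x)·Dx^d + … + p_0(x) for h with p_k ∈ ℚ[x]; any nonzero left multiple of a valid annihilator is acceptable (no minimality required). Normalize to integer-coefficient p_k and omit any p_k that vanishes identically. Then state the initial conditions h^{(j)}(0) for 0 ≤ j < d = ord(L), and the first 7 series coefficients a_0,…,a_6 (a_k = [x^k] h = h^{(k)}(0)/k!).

L = (-108 - 690·x - 1260·x^2 - 1620·x^3 - 810·x^4) + (-165 - 1476·x - 3819·x^2 - 6408·x^3 - 6345·x^4 - 2430·x^5)·Dx + (34 + 114·x + 134·x^2 - 378·x^3 - 1422·x^4 - 1530·x^5 - 540·x^6)·Dx^2  (order 2).
h: a_k = 11/2, 125/4, 1353/16, 9713/32, 204905/256, 1191747/512, 12444341/2048, …
ICs: h(0) = 11/2, h′(0) = 125/4.

f: a_k = 4, 4, 16, 28, 76, 160, 388, …
g: a_k = 3, 3/2, -3/8, 3/16, -15/128, 21/256, -63/1024, …
L₀ := lclm(L_f,L_g); ord L₀ ≤ 1+1.
h₀' ⇒ L via d/dx closure of L₀.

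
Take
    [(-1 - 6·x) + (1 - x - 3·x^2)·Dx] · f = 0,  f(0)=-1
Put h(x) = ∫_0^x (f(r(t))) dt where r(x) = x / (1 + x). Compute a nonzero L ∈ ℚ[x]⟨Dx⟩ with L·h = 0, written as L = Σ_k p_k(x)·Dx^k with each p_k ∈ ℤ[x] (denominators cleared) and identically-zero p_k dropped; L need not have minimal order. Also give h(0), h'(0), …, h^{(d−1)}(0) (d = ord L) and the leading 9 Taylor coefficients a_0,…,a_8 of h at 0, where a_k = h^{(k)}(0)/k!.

L = (1 + 7·x)·Dx + (-1 - 2·x + 2·x^2 + 3·x^3)·Dx^2  (order 2).
h: a_k = 0, -1, -1/2, -1, 0, -9/5, 3/2, -36/7, 63/8, …
ICs: h(0) = 0, h′(0) = -1.

f: a_k = -1, -1, -4, -7, -19, -40, -97, -217, -508, …
f∘r: x↦r, Dx↦Dx/r' in L_f ⇒ L₀.
h=∫h₀ ⇒ L = L₀·Dx.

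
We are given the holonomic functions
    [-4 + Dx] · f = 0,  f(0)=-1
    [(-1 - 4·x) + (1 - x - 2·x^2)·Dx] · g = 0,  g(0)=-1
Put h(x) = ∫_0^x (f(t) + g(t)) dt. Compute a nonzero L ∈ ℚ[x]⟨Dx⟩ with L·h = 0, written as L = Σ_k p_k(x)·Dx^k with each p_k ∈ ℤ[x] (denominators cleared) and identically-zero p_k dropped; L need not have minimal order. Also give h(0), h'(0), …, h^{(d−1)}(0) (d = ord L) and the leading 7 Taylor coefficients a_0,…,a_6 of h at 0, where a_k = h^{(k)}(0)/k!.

f: a_k = -1, -4, -8, -32/3, -32/3, -128/15, -256/45, …
g: a_k = -1, -1, -3, -5, -11, -21, -43, …
Sum ⇒ L₀ = lclm(L_f,L_g) in ℚ(x)⟨Dx⟩.
∫: right-multiply L₀ by Dx.
L = (8 + 192·x^2 + 128·x^3)·Dx + (10 - 44·x - 72·x^2 + 64·x^3 + 64·x^4)·Dx^2 + (-3 + 11·x + 6·x^2 - 24·x^3 - 16·x^4)·Dx^3  (order 3).
h: a_k = 0, -2, -5/2, -11/3, -47/12, -13/3, -443/90, …
ICs: h(0) = 0, h′(0) = -2, h′′(0) = -5.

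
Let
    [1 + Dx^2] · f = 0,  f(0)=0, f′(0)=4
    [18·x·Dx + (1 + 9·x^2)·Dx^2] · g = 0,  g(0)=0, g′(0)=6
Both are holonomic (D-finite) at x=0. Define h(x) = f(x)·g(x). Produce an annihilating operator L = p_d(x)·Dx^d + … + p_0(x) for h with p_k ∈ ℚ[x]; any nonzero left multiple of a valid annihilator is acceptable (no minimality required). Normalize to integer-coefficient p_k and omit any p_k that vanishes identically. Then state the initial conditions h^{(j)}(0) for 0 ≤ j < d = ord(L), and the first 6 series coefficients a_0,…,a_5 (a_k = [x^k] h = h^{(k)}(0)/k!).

L = (370 + 9594·x^2 + 4131·x^4 + 2916·x^6 + 6561·x^8) + (684·x + 6804·x^3 + 8748·x^5 + 26244·x^7)·Dx + (380 + 9792·x^2 + 5346·x^4 + 5832·x^6 + 13122·x^8)·Dx^2 + (684·x + 6804·x^3 + 8748·x^5 + 26244·x^7)·Dx^3 + (10 + 198·x^2 + 1215·x^4 + 2916·x^6 + 6561·x^8)·Dx^4  (order 4).
h: a_k = 0, 0, 24, 0, -76, 0, …
ICs: h(0) = 0, h′(0) = 0, h′′(0) = 48, h′′′(0) = 0.

f: a_k = 0, 4, 0, -2/3, 0, 1/30, …
g: a_k = 0, 6, 0, -18, 0, 486/5, …
L₀ := L_f ⊗_s L_g (sym. prod.), ord ≤ 4.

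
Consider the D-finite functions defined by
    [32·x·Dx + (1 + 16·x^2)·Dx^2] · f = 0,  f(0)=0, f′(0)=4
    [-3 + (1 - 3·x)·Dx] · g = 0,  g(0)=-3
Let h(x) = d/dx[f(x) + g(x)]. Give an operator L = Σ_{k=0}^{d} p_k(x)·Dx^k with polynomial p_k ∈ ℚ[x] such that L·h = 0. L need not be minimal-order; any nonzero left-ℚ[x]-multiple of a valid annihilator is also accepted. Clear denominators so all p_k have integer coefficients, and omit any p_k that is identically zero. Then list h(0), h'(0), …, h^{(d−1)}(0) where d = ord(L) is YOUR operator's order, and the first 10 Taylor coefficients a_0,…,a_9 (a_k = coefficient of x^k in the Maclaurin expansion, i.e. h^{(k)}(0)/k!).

L = (96 - 1152·x - 4608·x^2) + (-43 + 96·x - 240·x^2 - 4608·x^3)·Dx + (3 + 7·x + 112·x^3 - 768·x^4)·Dx^2  (order 2).
h: a_k = -5, -54, -307, -972, -2621, -13122, -62311, -157464, -269297, -1771470, …
ICs: h(0) = -5, h′(0) = -54.

f: a_k = 0, 4, 0, -64/3, 0, 1024/5, 0, -16384/7, 0, 262144/9, …
g: a_k = -3, -9, -27, -81, -243, -729, -2187, -6561, -19683, -59049, …
Weyl lclm of L_f,L_g ⇒ L₀ (ord ≤ 3).
Derive L from L₀ (diff closure).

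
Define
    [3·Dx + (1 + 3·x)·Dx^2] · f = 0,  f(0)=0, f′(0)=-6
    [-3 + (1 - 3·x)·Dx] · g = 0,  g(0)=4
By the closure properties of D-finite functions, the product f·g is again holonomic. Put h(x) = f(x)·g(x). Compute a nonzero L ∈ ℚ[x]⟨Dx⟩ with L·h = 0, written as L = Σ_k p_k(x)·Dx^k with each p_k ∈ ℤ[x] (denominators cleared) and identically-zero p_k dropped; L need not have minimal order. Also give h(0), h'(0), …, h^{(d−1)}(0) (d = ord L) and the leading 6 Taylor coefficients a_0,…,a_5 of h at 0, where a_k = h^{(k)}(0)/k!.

L = 9 + (3 + 27·x)·Dx + (-1 + 9·x^2)·Dx^2  (order 2).
h: a_k = 0, -24, -36, -180, -378, -7614/5, …
ICs: h(0) = 0, h′(0) = -24.

f: a_k = 0, -6, 9, -18, 81/2, -486/5, …
g: a_k = 4, 12, 36, 108, 324, 972, …
f·g: L₀ = L_f ⊗_s L_g, ord ≤ 2·1.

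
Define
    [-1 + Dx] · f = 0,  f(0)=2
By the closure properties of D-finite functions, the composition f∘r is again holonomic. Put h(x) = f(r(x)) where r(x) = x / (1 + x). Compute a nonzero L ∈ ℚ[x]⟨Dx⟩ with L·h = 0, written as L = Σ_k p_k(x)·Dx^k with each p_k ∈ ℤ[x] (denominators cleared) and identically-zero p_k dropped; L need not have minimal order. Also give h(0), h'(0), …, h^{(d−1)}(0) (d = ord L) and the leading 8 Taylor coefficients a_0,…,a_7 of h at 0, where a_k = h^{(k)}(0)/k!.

f: a_k = 2, 2, 1, 1/3, 1/12, 1/60, 1/360, 1/2520, …
L₀ from L_f via x↦r, Dx↦r'^{-1}Dx.
L = -1 + (1 + 2·x + x^2)·Dx  (order 1).
h: a_k = 2, 2, -1, 1/3, 1/12, -19/60, 151/360, -1091/2520, …
ICs: h(0) = 2.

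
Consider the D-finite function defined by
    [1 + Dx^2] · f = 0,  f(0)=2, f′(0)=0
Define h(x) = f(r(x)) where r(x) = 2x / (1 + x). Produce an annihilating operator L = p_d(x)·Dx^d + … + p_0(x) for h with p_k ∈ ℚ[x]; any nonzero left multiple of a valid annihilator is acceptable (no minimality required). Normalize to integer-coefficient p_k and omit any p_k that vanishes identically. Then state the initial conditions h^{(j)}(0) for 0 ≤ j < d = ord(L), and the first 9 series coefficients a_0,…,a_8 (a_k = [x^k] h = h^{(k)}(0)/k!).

f: a_k = 2, 0, -1, 0, 1/12, 0, -1/360, 0, 1/20160, …
Change of var in L_f (x↦r) gives L₀.
L = 4 + (2 + 6·x + 6·x^2 + 2·x^3)·Dx + (1 + 4·x + 6·x^2 + 4·x^3 + x^4)·Dx^2  (order 2).
h: a_k = 2, 0, -4, 8, -32/3, 32/3, -308/45, -8/5, 4708/315, …
ICs: h(0) = 2, h′(0) = 0.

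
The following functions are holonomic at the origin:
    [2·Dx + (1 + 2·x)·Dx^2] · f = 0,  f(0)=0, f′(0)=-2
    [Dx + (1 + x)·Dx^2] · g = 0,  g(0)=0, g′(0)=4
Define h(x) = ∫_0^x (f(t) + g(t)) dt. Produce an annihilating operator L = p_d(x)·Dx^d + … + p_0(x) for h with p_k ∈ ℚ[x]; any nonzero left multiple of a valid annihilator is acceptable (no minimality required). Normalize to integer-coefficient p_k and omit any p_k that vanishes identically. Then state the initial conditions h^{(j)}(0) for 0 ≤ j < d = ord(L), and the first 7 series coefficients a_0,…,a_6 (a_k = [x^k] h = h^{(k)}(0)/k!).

L = 4·Dx^2 + (6 + 8·x)·Dx^3 + (1 + 3·x + 2·x^2)·Dx^4  (order 4).
h: a_k = 0, 0, 1, 0, -1/3, 3/5, -14/15, …
ICs: h(0) = 0, h′(0) = 0, h′′(0) = 2, h′′′(0) = 0.

f: a_k = 0, -2, 2, -8/3, 4, -32/5, 32/3, …
g: a_k = 0, 4, -2, 4/3, -1, 4/5, -2/3, …
Weyl lclm of L_f,L_g ⇒ L₀ (ord ≤ 4).
∫: right-multiply L₀ by Dx.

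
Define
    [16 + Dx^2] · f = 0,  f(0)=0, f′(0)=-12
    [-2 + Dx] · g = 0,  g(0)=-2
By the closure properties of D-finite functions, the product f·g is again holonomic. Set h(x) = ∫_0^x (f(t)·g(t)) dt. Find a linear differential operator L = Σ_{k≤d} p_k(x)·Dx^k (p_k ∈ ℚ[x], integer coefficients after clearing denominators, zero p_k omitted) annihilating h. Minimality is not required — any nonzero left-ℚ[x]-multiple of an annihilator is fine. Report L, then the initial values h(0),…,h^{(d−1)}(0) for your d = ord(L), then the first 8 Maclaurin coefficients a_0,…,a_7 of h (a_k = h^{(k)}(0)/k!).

f: a_k = 0, -12, 0, 32, 0, -128/5, 0, 1024/105, …
g: a_k = -2, -4, -4, -8/3, -4/3, -8/15, -8/45, -16/315, …
Sym-product of L_f,L_g gives L₀ (≤ ord 2).
∫: right-multiply L₀ by Dx.
L = 20·Dx - 4·Dx^2 + Dx^3  (order 3).
h: a_k = 0, 0, 12, 16, -4, -96/5, -152/15, 352/105, …
ICs: h(0) = 0, h′(0) = 0, h′′(0) = 24.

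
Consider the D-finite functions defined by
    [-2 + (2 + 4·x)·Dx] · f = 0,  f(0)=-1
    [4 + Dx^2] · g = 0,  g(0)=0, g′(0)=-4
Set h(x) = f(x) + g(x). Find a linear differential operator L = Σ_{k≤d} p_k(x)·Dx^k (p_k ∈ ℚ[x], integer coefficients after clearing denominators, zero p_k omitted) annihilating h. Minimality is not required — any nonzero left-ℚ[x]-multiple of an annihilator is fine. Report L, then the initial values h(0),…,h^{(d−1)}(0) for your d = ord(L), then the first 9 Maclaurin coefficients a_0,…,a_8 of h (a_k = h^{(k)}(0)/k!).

f: a_k = -1, -1, 1/2, -1/2, 5/8, -7/8, 21/16, -33/16, 429/128, …
g: a_k = 0, -4, 0, 8/3, 0, -8/15, 0, 16/315, 0, …
h₀=f+g: left-lcm gives L₀, ord ≤ 3.
L = (-28 - 64·x - 64·x^2) + (12 + 88·x + 192·x^2 + 128·x^3)·Dx + (-7 - 16·x - 16·x^2)·Dx^2 + (3 + 22·x + 48·x^2 + 32·x^3)·Dx^3  (order 3).
h: a_k = -1, -5, 1/2, 13/6, 5/8, -169/120, 21/16, -10139/5040, 429/128, …
ICs: h(0) = -1, h′(0) = -5, h′′(0) = 1.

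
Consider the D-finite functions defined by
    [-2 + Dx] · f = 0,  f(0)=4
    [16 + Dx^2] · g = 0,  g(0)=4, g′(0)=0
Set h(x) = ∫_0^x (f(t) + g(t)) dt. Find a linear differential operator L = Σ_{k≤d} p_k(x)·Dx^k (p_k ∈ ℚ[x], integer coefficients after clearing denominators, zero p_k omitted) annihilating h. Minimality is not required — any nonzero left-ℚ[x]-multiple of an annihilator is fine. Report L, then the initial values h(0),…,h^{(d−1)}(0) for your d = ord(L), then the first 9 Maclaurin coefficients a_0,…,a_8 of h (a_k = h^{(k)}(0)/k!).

L = -32·Dx + 16·Dx^2 - 2·Dx^3 + Dx^4  (order 4).
h: a_k = 0, 8, 4, -8, 4/3, 136/15, 8/45, -16/5, 4/315, …
ICs: h(0) = 0, h′(0) = 8, h′′(0) = 8, h′′′(0) = -48.

f: a_k = 4, 8, 8, 16/3, 8/3, 16/15, 16/45, 32/315, 8/315, …
g: a_k = 4, 0, -32, 0, 128/3, 0, -1024/45, 0, 2048/315, …
f+g: L₀ = lclm(L_f,L_g), ord ≤ 1+2.
h=∫₀ˣh₀: take L = L₀·Dx.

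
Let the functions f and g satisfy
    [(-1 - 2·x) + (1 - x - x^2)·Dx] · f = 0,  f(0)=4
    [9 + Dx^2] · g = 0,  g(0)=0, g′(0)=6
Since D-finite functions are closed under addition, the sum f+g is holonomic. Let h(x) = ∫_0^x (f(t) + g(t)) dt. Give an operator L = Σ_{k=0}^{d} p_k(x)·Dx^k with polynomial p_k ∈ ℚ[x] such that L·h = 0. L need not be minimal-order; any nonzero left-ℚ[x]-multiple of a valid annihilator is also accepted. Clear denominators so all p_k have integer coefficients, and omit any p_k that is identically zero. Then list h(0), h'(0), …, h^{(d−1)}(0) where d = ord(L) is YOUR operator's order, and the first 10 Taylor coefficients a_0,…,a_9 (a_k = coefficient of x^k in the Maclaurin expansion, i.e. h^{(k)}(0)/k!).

L = (243 + 432·x - 81·x^2 + 216·x^3 + 405·x^4 + 162·x^5)·Dx + (-117 + 225·x + 36·x^2 - 297·x^3 + 54·x^4 + 243·x^5 + 81·x^6)·Dx^2 + (27 + 48·x - 9·x^2 + 24·x^3 + 45·x^4 + 18·x^5)·Dx^3 + (-13 + 25·x + 4·x^2 - 33·x^3 + 6·x^4 + 27·x^5 + 9·x^6)·Dx^4  (order 4).
h: a_k = 0, 4, 5, 8/3, 3/4, 4, 721/120, 52/7, 23277/2240, 136/9, …
ICs: h(0) = 0, h′(0) = 4, h′′(0) = 10, h′′′(0) = 16.

f: a_k = 4, 4, 8, 12, 20, 32, 52, 84, 136, 220, …
g: a_k = 0, 6, 0, -9, 0, 81/20, 0, -243/280, 0, 243/2240, …
L₀ := lclm(L_f,L_g); ord L₀ ≤ 1+2.
h=∫₀ˣh₀: take L = L₀·Dx.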